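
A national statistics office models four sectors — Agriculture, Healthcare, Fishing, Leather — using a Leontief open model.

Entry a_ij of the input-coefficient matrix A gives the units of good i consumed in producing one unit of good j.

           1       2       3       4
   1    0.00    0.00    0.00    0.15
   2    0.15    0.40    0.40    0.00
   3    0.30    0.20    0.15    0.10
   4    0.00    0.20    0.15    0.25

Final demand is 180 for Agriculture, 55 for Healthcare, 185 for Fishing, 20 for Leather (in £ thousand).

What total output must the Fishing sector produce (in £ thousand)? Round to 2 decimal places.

I − A =
  [   1.00     0.00     0.00    -0.15]
  [  -0.15     0.60    -0.40     0.00]
  [  -0.30    -0.20     0.85    -0.10]
  [   0.00    -0.20    -0.15     0.75]
Compute the cofactors C_ij = (−1)^(i+j)·(3×3 minor ij) of I−A; the adjugate is their transpose:
adj(I−A) = Cᵀ =
  [ 0.305500   0.030000   0.025500   0.064500]
  [ 0.183375   0.615750   0.303375   0.077125]
  [ 0.160500   0.179000   0.445500   0.091500]
  [ 0.081000   0.200000   0.170000   0.430000]
det(I−A) = Σ_j (I−A)_1j·C_1j = (1.00)(0.305500) + (0.00)(0.183375) + (0.00)(0.160500) + (-0.15)(0.081000) = 0.29335
(I − A)⁻¹ = adj(I−A) / det(I−A) ≈
  [   1.0414     0.1023     0.0869     0.2199]
  [   0.6251     2.0990     1.0342     0.2629]
  [   0.5471     0.6102     1.5187     0.3119]
  [   0.2761     0.6818     0.5795     1.4658]
x = (I − A)⁻¹ d = adj(I−A)·d / det(I−A), with det(I−A) = 0.29335:
  x_1 = (0.305500·180 + 0.030000·55 + 0.025500·185 + 0.064500·20) / 0.29335 = 62.6475 / 0.29335 ≈ 213.56
  x_2 = (0.183375·180 + 0.615750·55 + 0.303375·185 + 0.077125·20) / 0.29335 = 124.540625 / 0.29335 ≈ 424.55
  x_3 = (0.160500·180 + 0.179000·55 + 0.445500·185 + 0.091500·20) / 0.29335 = 122.9825 / 0.29335 ≈ 419.23
  x_4 = (0.081000·180 + 0.200000·55 + 0.170000·185 + 0.430000·20) / 0.29335 = 65.63 / 0.29335 ≈ 223.73

x_3 = 419.23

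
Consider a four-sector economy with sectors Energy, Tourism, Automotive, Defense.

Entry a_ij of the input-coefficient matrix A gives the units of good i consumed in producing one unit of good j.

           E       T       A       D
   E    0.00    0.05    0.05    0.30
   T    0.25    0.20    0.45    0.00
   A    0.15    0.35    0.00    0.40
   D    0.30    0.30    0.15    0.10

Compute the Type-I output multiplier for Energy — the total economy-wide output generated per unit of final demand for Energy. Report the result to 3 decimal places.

m_E = 4.110

I − A =
  [   1.00    -0.05    -0.05    -0.30]
  [  -0.25     0.80    -0.45     0.00]
  [  -0.15    -0.35     1.00    -0.40]
  [  -0.30    -0.30    -0.15     0.90]
Compute the cofactors C_ij = (−1)^(i+j)·(3×3 minor ij) of I−A; the adjugate is their transpose:
adj(I−A) = Cᵀ =
  [ 0.476250   0.169500   0.132750   0.217750]
  [ 0.324750   0.730500   0.387000   0.280250]
  [ 0.312750   0.429750   0.614250   0.377250]
  [ 0.319125   0.371625   0.275625   0.616250]
det(I−A) = Σ_j (I−A)_1j·C_1j = (1.00)(0.476250) + (-0.05)(0.324750) + (-0.05)(0.312750) + (-0.30)(0.319125) = 0.3486375
(I − A)⁻¹ = adj(I−A) / det(I−A) ≈
  [   1.3660     0.4862     0.3808     0.6246]
  [   0.9315     2.0953     1.1100     0.8038]
  [   0.8971     1.2327     1.7619     1.0821]
  [   0.9153     1.0659     0.7906     1.7676]
The output multiplier for sector j is the column-j sum of the Leontief inverse (I − A)⁻¹ = adj(I−A) / det(I−A).
Column E of adj(I−A): (0.476250, 0.324750, 0.312750, 0.319125); det(I−A) = 0.3486375.
m_E = (0.476250 + 0.324750 + 0.312750 + 0.319125) / 0.3486375 = 1.432875 / 0.3486375 ≈ 4.110.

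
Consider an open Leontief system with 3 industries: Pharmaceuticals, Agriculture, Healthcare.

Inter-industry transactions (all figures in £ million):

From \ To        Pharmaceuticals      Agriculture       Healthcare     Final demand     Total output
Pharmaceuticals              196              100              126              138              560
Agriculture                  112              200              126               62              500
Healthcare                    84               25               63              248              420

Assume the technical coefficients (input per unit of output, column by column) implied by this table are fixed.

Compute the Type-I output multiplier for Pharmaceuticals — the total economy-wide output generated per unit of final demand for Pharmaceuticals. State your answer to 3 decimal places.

m_P = 3.256

Technical coefficients a_ij = z_ij / X_j:
  a_PP = 196/560 = 0.35, a_AP = 112/560 = 0.20, a_HP = 84/560 = 0.15
  a_PA = 100/500 = 0.20, a_AA = 200/500 = 0.40, a_HA = 25/500 = 0.05
  a_PH = 126/420 = 0.30, a_AH = 126/420 = 0.30, a_HH = 63/420 = 0.15
I − A =
  [   0.65    -0.20    -0.30]
  [  -0.20     0.60    -0.30]
  [  -0.15    -0.05     0.85]
Cofactors of I−A, C_ij = (−1)^(i+j)·(minor ij) (rows/columns in the sector order above):
  C_11 = (0.60)(0.85) − (-0.30)(-0.05) = 0.4950
  C_12 = −[(-0.20)(0.85) − (-0.30)(-0.15)] = 0.2150
  C_13 = (-0.20)(-0.05) − (0.60)(-0.15) = 0.1000
  C_21 = −[(-0.20)(0.85) − (-0.30)(-0.05)] = 0.1850
  C_22 = (0.65)(0.85) − (-0.30)(-0.15) = 0.5075
  C_23 = −[(0.65)(-0.05) − (-0.20)(-0.15)] = 0.0625
  C_31 = (-0.20)(-0.30) − (-0.30)(0.60) = 0.2400
  C_32 = −[(0.65)(-0.30) − (-0.30)(-0.20)] = 0.2550
  C_33 = (0.65)(0.60) − (-0.20)(-0.20) = 0.3500
det(I−A) = Σ_j (I−A)_1j·C_1j = (0.65)(0.4950) + (-0.20)(0.2150) + (-0.30)(0.1000) = 0.24875
adj(I−A) = Cᵀ =
  [ 0.4950   0.1850   0.2400]
  [ 0.2150   0.5075   0.2550]
  [ 0.1000   0.0625   0.3500]
(I − A)⁻¹ = adj(I−A) / det(I−A) ≈
  [   1.9899     0.7437     0.9648]
  [   0.8643     2.0402     1.0251]
  [   0.4020     0.2513     1.4070]
The output multiplier for sector j is the column-j sum of the Leontief inverse (I − A)⁻¹ = adj(I−A) / det(I−A).
Column P of adj(I−A): (0.4950, 0.2150, 0.1000); det(I−A) = 0.24875.
m_P = (0.4950 + 0.2150 + 0.1000) / 0.24875 = 0.81 / 0.24875 ≈ 3.256.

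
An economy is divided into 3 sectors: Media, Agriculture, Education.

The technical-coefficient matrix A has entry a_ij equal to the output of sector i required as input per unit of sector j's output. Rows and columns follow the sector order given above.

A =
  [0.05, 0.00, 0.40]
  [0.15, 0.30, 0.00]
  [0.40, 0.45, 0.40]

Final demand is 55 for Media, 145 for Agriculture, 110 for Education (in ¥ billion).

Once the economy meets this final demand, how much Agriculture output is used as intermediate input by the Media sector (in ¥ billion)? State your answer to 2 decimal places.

z_21 = 46.15

I − A =
  [   0.95     0.00    -0.40]
  [  -0.15     0.70     0.00]
  [  -0.40    -0.45     0.60]
Cofactors of I−A, C_ij = (−1)^(i+j)·(minor ij) (rows/columns in the sector order above):
  C_11 = (0.70)(0.60) − (0.00)(-0.45) = 0.4200
  C_12 = −[(-0.15)(0.60) − (0.00)(-0.40)] = 0.0900
  C_13 = (-0.15)(-0.45) − (0.70)(-0.40) = 0.3475
  C_21 = −[(0.00)(0.60) − (-0.40)(-0.45)] = 0.1800
  C_22 = (0.95)(0.60) − (-0.40)(-0.40) = 0.4100
  C_23 = −[(0.95)(-0.45) − (0.00)(-0.40)] = 0.4275
  C_31 = (0.00)(0.00) − (-0.40)(0.70) = 0.2800
  C_32 = −[(0.95)(0.00) − (-0.40)(-0.15)] = 0.0600
  C_33 = (0.95)(0.70) − (0.00)(-0.15) = 0.6650
det(I−A) = Σ_j (I−A)_1j·C_1j = (0.95)(0.4200) + (0.00)(0.0900) + (-0.40)(0.3475) = 0.2600
adj(I−A) = Cᵀ =
  [ 0.4200   0.1800   0.2800]
  [ 0.0900   0.4100   0.0600]
  [ 0.3475   0.4275   0.6650]
(I − A)⁻¹ = adj(I−A) / det(I−A) ≈
  [   1.6154     0.6923     1.0769]
  [   0.3462     1.5769     0.2308]
  [   1.3365     1.6442     2.5577]
First solve x = (I − A)⁻¹ d = adj(I−A)·d / det(I−A); in particular x_1 = (0.4200·55 + 0.1800·145 + 0.2800·110) / 0.2600 = 80.00 / 0.2600 ≈ 307.6923.
Intermediate flow from 2 to 1: z_21 = a_21 · x_1 = 0.15 × 80.00 / 0.2600 = 12.00 / 0.2600 ≈ 46.15.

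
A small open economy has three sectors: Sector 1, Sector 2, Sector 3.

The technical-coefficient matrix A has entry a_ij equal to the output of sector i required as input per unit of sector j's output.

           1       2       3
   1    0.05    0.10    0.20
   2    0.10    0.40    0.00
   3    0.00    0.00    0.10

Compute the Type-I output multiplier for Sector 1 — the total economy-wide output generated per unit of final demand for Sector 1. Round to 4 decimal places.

m_1 = 1.2500

I − A =
  [   0.95    -0.10    -0.20]
  [  -0.10     0.60     0.00]
  [   0.00     0.00     0.90]
Cofactors of I−A, C_ij = (−1)^(i+j)·(minor ij) (rows/columns in the sector order above):
  C_11 = (0.60)(0.90) − (0.00)(0.00) = 0.5400
  C_12 = −[(-0.10)(0.90) − (0.00)(0.00)] = 0.0900
  C_13 = (-0.10)(0.00) − (0.60)(0.00) = 0.0000
  C_21 = −[(-0.10)(0.90) − (-0.20)(0.00)] = 0.0900
  C_22 = (0.95)(0.90) − (-0.20)(0.00) = 0.8550
  C_23 = −[(0.95)(0.00) − (-0.10)(0.00)] = 0.0000
  C_31 = (-0.10)(0.00) − (-0.20)(0.60) = 0.1200
  C_32 = −[(0.95)(0.00) − (-0.20)(-0.10)] = 0.0200
  C_33 = (0.95)(0.60) − (-0.10)(-0.10) = 0.5600
det(I−A) = Σ_j (I−A)_1j·C_1j = (0.95)(0.5400) + (-0.10)(0.0900) + (-0.20)(0.0000) = 0.5040
adj(I−A) = Cᵀ =
  [ 0.5400   0.0900   0.1200]
  [ 0.0900   0.8550   0.0200]
  [ 0.0000   0.0000   0.5600]
(I − A)⁻¹ = adj(I−A) / det(I−A) ≈
  [   1.07143     0.17857     0.23810]
  [   0.17857     1.69643     0.03968]
  [   0.00000     0.00000     1.11111]
The output multiplier for sector j is the column-j sum of the Leontief inverse (I − A)⁻¹ = adj(I−A) / det(I−A).
Column 1 of adj(I−A): (0.5400, 0.0900, 0.0000); det(I−A) = 0.5040.
m_1 = (0.5400 + 0.0900 + 0.0000) / 0.5040 = 0.63 / 0.5040 = 1.2500.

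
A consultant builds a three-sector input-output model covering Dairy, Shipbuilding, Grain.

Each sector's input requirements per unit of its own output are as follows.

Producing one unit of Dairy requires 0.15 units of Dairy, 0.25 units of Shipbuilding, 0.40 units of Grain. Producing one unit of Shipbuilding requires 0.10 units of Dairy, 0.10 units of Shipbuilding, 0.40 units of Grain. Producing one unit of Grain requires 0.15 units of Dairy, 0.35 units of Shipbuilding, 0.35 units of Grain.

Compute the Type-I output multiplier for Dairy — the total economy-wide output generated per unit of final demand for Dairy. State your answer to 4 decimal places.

m_D = 4.3280

I − A =
  [   0.85    -0.10    -0.15]
  [  -0.25     0.90    -0.35]
  [  -0.40    -0.40     0.65]
Cofactors of I−A, C_ij = (−1)^(i+j)·(minor ij) (rows/columns in the sector order above):
  C_11 = (0.90)(0.65) − (-0.35)(-0.40) = 0.4450
  C_12 = −[(-0.25)(0.65) − (-0.35)(-0.40)] = 0.3025
  C_13 = (-0.25)(-0.40) − (0.90)(-0.40) = 0.4600
  C_21 = −[(-0.10)(0.65) − (-0.15)(-0.40)] = 0.1250
  C_22 = (0.85)(0.65) − (-0.15)(-0.40) = 0.4925
  C_23 = −[(0.85)(-0.40) − (-0.10)(-0.40)] = 0.3800
  C_31 = (-0.10)(-0.35) − (-0.15)(0.90) = 0.1700
  C_32 = −[(0.85)(-0.35) − (-0.15)(-0.25)] = 0.3350
  C_33 = (0.85)(0.90) − (-0.10)(-0.25) = 0.7400
det(I−A) = Σ_j (I−A)_1j·C_1j = (0.85)(0.4450) + (-0.10)(0.3025) + (-0.15)(0.4600) = 0.2790
adj(I−A) = Cᵀ =
  [ 0.4450   0.1250   0.1700]
  [ 0.3025   0.4925   0.3350]
  [ 0.4600   0.3800   0.7400]
(I − A)⁻¹ = adj(I−A) / det(I−A) ≈
  [   1.59498     0.44803     0.60932]
  [   1.08423     1.76523     1.20072]
  [   1.64875     1.36201     2.65233]
The output multiplier for sector j is the column-j sum of the Leontief inverse (I − A)⁻¹ = adj(I−A) / det(I−A).
Column D of adj(I−A): (0.4450, 0.3025, 0.4600); det(I−A) = 0.2790.
m_D = (0.4450 + 0.3025 + 0.4600) / 0.2790 = 1.2075 / 0.2790 ≈ 4.3280.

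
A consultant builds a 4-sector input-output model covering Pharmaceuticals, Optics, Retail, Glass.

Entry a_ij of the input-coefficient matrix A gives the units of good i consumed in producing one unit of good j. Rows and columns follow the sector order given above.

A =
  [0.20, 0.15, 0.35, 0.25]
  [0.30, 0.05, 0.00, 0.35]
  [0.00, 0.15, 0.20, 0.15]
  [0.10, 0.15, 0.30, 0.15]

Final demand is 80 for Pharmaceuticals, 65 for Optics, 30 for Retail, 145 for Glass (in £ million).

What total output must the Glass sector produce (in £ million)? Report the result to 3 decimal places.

x_4 = 309.723

I − A =
  [   0.80    -0.15    -0.35    -0.25]
  [  -0.30     0.95     0.00    -0.35]
  [   0.00    -0.15     0.80    -0.15]
  [  -0.10    -0.15    -0.30     0.85]
Compute the cofactors C_ij = (−1)^(i+j)·(3×3 minor ij) of I−A; the adjugate is their transpose:
adj(I−A) = Cᵀ =
  [ 0.54550   0.18900   0.35125   0.30025]
  [ 0.21850   0.48275   0.20800   0.29975]
  [ 0.06450   0.11850   0.52550   0.16050]
  [ 0.12550   0.14925   0.26350   0.55625]
det(I−A) = Σ_j (I−A)_1j·C_1j = (0.80)(0.54550) + (-0.15)(0.21850) + (-0.35)(0.06450) + (-0.25)(0.12550) = 0.349675
(I − A)⁻¹ = adj(I−A) / det(I−A) ≈
  [   1.5600     0.5405     1.0045     0.8587]
  [   0.6249     1.3806     0.5948     0.8572]
  [   0.1845     0.3389     1.5028     0.4590]
  [   0.3589     0.4268     0.7536     1.5908]
x = (I − A)⁻¹ d = adj(I−A)·d / det(I−A), with det(I−A) = 0.349675:
  x_1 = (0.54550·80 + 0.18900·65 + 0.35125·30 + 0.30025·145) / 0.349675 = 109.99875 / 0.349675 ≈ 314.574
  x_2 = (0.21850·80 + 0.48275·65 + 0.20800·30 + 0.29975·145) / 0.349675 = 98.5625 / 0.349675 ≈ 281.869
  x_3 = (0.06450·80 + 0.11850·65 + 0.52550·30 + 0.16050·145) / 0.349675 = 51.90 / 0.349675 ≈ 148.424
  x_4 = (0.12550·80 + 0.14925·65 + 0.26350·30 + 0.55625·145) / 0.349675 = 108.3025 / 0.349675 ≈ 309.723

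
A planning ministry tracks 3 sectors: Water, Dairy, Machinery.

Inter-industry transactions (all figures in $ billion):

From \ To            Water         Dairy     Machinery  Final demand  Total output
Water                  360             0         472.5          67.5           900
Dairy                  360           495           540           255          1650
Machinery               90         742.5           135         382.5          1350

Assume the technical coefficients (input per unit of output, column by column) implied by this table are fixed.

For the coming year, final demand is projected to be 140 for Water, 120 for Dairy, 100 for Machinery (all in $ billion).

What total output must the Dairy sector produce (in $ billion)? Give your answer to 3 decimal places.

Technical coefficients a_ij = z_ij / X_j:
  a_WW = 360/900 = 0.40, a_DW = 360/900 = 0.40, a_MW = 90/900 = 0.10
  a_WD = 0/1650 = 0.00, a_DD = 495/1650 = 0.30, a_MD = 742.5/1650 = 0.45
  a_WM = 472.5/1350 = 0.35, a_DM = 540/1350 = 0.40, a_MM = 135/1350 = 0.10
I − A =
  [   0.60     0.00    -0.35]
  [  -0.40     0.70    -0.40]
  [  -0.10    -0.45     0.90]
Cofactors of I−A, C_ij = (−1)^(i+j)·(minor ij) (rows/columns in the sector order above):
  C_11 = (0.70)(0.90) − (-0.40)(-0.45) = 0.4500
  C_12 = −[(-0.40)(0.90) − (-0.40)(-0.10)] = 0.4000
  C_13 = (-0.40)(-0.45) − (0.70)(-0.10) = 0.2500
  C_21 = −[(0.00)(0.90) − (-0.35)(-0.45)] = 0.1575
  C_22 = (0.60)(0.90) − (-0.35)(-0.10) = 0.5050
  C_23 = −[(0.60)(-0.45) − (0.00)(-0.10)] = 0.2700
  C_31 = (0.00)(-0.40) − (-0.35)(0.70) = 0.2450
  C_32 = −[(0.60)(-0.40) − (-0.35)(-0.40)] = 0.3800
  C_33 = (0.60)(0.70) − (0.00)(-0.40) = 0.4200
det(I−A) = Σ_j (I−A)_1j·C_1j = (0.60)(0.4500) + (0.00)(0.4000) + (-0.35)(0.2500) = 0.1825
adj(I−A) = Cᵀ =
  [ 0.4500   0.1575   0.2450]
  [ 0.4000   0.5050   0.3800]
  [ 0.2500   0.2700   0.4200]
(I − A)⁻¹ = adj(I−A) / det(I−A) ≈
  [   2.4658     0.8630     1.3425]
  [   2.1918     2.7671     2.0822]
  [   1.3699     1.4795     2.3014]
x = (I − A)⁻¹ d = adj(I−A)·d / det(I−A), with det(I−A) = 0.1825:
  x_W = (0.4500·140 + 0.1575·120 + 0.2450·100) / 0.1825 = 106.40 / 0.1825 ≈ 583.014
  x_D = (0.4000·140 + 0.5050·120 + 0.3800·100) / 0.1825 = 154.60 / 0.1825 ≈ 847.123
  x_M = (0.2500·140 + 0.2700·120 + 0.4200·100) / 0.1825 = 109.40 / 0.1825 ≈ 599.452

x_D = 847.123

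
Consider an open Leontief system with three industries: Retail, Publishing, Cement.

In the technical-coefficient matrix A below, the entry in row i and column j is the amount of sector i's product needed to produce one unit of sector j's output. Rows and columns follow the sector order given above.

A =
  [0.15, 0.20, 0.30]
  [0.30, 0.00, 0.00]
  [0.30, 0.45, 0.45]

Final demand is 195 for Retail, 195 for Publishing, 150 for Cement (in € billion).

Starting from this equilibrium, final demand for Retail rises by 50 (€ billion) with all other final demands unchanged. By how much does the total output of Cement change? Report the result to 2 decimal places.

I − A =
  [   0.85    -0.20    -0.30]
  [  -0.30     1.00     0.00]
  [  -0.30    -0.45     0.55]
Cofactors of I−A, C_ij = (−1)^(i+j)·(minor ij) (rows/columns in the sector order above):
  C_11 = (1.00)(0.55) − (0.00)(-0.45) = 0.5500
  C_12 = −[(-0.30)(0.55) − (0.00)(-0.30)] = 0.1650
  C_13 = (-0.30)(-0.45) − (1.00)(-0.30) = 0.4350
  C_21 = −[(-0.20)(0.55) − (-0.30)(-0.45)] = 0.2450
  C_22 = (0.85)(0.55) − (-0.30)(-0.30) = 0.3775
  C_23 = −[(0.85)(-0.45) − (-0.20)(-0.30)] = 0.4425
  C_31 = (-0.20)(0.00) − (-0.30)(1.00) = 0.3000
  C_32 = −[(0.85)(0.00) − (-0.30)(-0.30)] = 0.0900
  C_33 = (0.85)(1.00) − (-0.20)(-0.30) = 0.7900
det(I−A) = Σ_j (I−A)_1j·C_1j = (0.85)(0.5500) + (-0.20)(0.1650) + (-0.30)(0.4350) = 0.3040
adj(I−A) = Cᵀ =
  [ 0.5500   0.2450   0.3000]
  [ 0.1650   0.3775   0.0900]
  [ 0.4350   0.4425   0.7900]
(I − A)⁻¹ = adj(I−A) / det(I−A) ≈
  [   1.8092     0.8059     0.9868]
  [   0.5428     1.2418     0.2961]
  [   1.4309     1.4556     2.5987]
Δx = (I − A)⁻¹ Δd with Δd having +50 in the Retail component and 0 elsewhere.
So Δx_3 = L_31 · (+50), where L_31 = adj(I−A)_31 / det(I−A) = 0.4350 / 0.3040.
Δx_3 = 0.4350 × (+50) / 0.3040 = 21.75 / 0.3040 ≈ 71.55.

Δx_3 = 71.55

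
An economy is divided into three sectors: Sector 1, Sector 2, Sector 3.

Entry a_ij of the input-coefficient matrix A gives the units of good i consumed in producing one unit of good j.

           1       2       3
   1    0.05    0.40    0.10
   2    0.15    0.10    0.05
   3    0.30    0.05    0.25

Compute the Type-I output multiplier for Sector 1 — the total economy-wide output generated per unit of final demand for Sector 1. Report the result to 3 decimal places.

m_1 = 1.924

I − A =
  [   0.95    -0.40    -0.10]
  [  -0.15     0.90    -0.05]
  [  -0.30    -0.05     0.75]
Cofactors of I−A, C_ij = (−1)^(i+j)·(minor ij) (rows/columns in the sector order above):
  C_11 = (0.90)(0.75) − (-0.05)(-0.05) = 0.6725
  C_12 = −[(-0.15)(0.75) − (-0.05)(-0.30)] = 0.1275
  C_13 = (-0.15)(-0.05) − (0.90)(-0.30) = 0.2775
  C_21 = −[(-0.40)(0.75) − (-0.10)(-0.05)] = 0.3050
  C_22 = (0.95)(0.75) − (-0.10)(-0.30) = 0.6825
  C_23 = −[(0.95)(-0.05) − (-0.40)(-0.30)] = 0.1675
  C_31 = (-0.40)(-0.05) − (-0.10)(0.90) = 0.1100
  C_32 = −[(0.95)(-0.05) − (-0.10)(-0.15)] = 0.0625
  C_33 = (0.95)(0.90) − (-0.40)(-0.15) = 0.7950
det(I−A) = Σ_j (I−A)_1j·C_1j = (0.95)(0.6725) + (-0.40)(0.1275) + (-0.10)(0.2775) = 0.560125
adj(I−A) = Cᵀ =
  [ 0.6725   0.3050   0.1100]
  [ 0.1275   0.6825   0.0625]
  [ 0.2775   0.1675   0.7950]
(I − A)⁻¹ = adj(I−A) / det(I−A) ≈
  [   1.2006     0.5445     0.1964]
  [   0.2276     1.2185     0.1116]
  [   0.4954     0.2990     1.4193]
The output multiplier for sector j is the column-j sum of the Leontief inverse (I − A)⁻¹ = adj(I−A) / det(I−A).
Column 1 of adj(I−A): (0.6725, 0.1275, 0.2775); det(I−A) = 0.560125.
m_1 = (0.6725 + 0.1275 + 0.2775) / 0.560125 = 1.0775 / 0.560125 ≈ 1.924.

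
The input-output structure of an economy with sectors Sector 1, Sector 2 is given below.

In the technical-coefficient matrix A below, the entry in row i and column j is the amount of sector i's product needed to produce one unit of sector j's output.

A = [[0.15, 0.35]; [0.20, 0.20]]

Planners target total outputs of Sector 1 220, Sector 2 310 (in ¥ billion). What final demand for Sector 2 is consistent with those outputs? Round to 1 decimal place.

I − A =
  [   0.85    -0.35]
  [  -0.20     0.80]
d = (I − A) x:
  d_1 = (+0.85)·220 + (-0.35)·310 = 78.5
  d_2 = (-0.20)·220 + (+0.80)·310 = 204.0

d_2 = 204.0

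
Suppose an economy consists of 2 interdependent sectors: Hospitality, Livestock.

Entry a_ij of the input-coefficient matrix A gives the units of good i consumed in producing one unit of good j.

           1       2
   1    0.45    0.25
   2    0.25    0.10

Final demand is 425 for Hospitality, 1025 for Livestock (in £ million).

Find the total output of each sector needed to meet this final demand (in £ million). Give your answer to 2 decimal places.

I − A =
  [   0.55    -0.25]
  [  -0.25     0.90]
det(I−A) = (0.55)(0.90) − (-0.25)(-0.25) = 0.4325
adj(I−A) = [[0.90, 0.25], [0.25, 0.55]]
(I − A)⁻¹ = adj(I−A) / det(I−A) ≈
  [   2.0809     0.5780]
  [   0.5780     1.2717]
x = (I − A)⁻¹ d = adj(I−A)·d / det(I−A), with det(I−A) = 0.4325:
  x_1 = (0.90·425 + 0.25·1025) / 0.4325 = 638.75 / 0.4325 ≈ 1476.88
  x_2 = (0.25·425 + 0.55·1025) / 0.4325 = 670.00 / 0.4325 ≈ 1549.13

x_1 = 1476.88, x_2 = 1549.13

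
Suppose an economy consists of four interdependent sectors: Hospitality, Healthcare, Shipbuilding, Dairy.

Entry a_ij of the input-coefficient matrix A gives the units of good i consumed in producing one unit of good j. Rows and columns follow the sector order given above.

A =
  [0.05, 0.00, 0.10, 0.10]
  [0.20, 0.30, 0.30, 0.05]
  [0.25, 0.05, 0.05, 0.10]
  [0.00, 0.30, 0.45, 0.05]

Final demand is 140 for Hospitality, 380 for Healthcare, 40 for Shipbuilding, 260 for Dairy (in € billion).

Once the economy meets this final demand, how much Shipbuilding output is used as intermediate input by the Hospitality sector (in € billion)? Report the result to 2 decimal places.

z_31 = 58.19

I − A =
  [   0.95     0.00    -0.10    -0.10]
  [  -0.20     0.70    -0.30    -0.05]
  [  -0.25    -0.05     0.95    -0.10]
  [   0.00    -0.30    -0.45     0.95]
Compute the cofactors C_ij = (−1)^(i+j)·(3×3 minor ij) of I−A; the adjugate is their transpose:
adj(I−A) = Cᵀ =
  [ 0.561625   0.038500   0.105500   0.072250]
  [ 0.248375   0.779625   0.320125   0.100875]
  [ 0.178000   0.081125   0.611500   0.087375]
  [ 0.162750   0.284625   0.390750   0.599000]
det(I−A) = Σ_j (I−A)_1j·C_1j = (0.95)(0.561625) + (0.00)(0.248375) + (-0.10)(0.178000) + (-0.10)(0.162750) = 0.49946875
(I − A)⁻¹ = adj(I−A) / det(I−A) ≈
  [   1.1244     0.0771     0.2112     0.1447]
  [   0.4973     1.5609     0.6409     0.2020]
  [   0.3564     0.1624     1.2243     0.1749]
  [   0.3258     0.5699     0.7823     1.1993]
First solve x = (I − A)⁻¹ d = adj(I−A)·d / det(I−A); in particular x_1 = (0.561625·140 + 0.038500·380 + 0.105500·40 + 0.072250·260) / 0.49946875 = 116.2625 / 0.49946875 ≈ 232.7723.
Intermediate flow from 3 to 1: z_31 = a_31 · x_1 = 0.25 × 116.2625 / 0.49946875 = 29.065625 / 0.49946875 ≈ 58.19.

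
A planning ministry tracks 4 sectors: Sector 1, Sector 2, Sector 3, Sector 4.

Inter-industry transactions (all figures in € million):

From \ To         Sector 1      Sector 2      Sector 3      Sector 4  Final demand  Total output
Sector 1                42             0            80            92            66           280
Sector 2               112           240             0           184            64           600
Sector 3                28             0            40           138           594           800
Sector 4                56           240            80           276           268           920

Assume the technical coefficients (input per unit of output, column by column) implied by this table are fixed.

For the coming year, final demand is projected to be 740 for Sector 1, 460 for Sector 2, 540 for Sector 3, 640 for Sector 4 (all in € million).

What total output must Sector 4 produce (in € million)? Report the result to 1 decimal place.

Technical coefficients a_ij = z_ij / X_j:
  a_11 = 42/280 = 0.15, a_21 = 112/280 = 0.40, a_31 = 28/280 = 0.10, a_41 = 56/280 = 0.20
  a_12 = 0/600 = 0.00, a_22 = 240/600 = 0.40, a_32 = 0/600 = 0.00, a_42 = 240/600 = 0.40
  a_13 = 80/800 = 0.10, a_23 = 0/800 = 0.00, a_33 = 40/800 = 0.05, a_43 = 80/800 = 0.10
  a_14 = 92/920 = 0.10, a_24 = 184/920 = 0.20, a_34 = 138/920 = 0.15, a_44 = 276/920 = 0.30
I − A =
  [   0.85     0.00    -0.10    -0.10]
  [  -0.40     0.60     0.00    -0.20]
  [  -0.10     0.00     0.95    -0.15]
  [  -0.20    -0.40    -0.10     0.70]
Compute the cofactors C_ij = (−1)^(i+j)·(3×3 minor ij) of I−A; the adjugate is their transpose:
adj(I−A) = Cᵀ =
  [ 0.3140   0.0440   0.0400   0.0660]
  [ 0.3000   0.5225   0.0530   0.2035]
  [ 0.0760   0.0550   0.2610   0.0825]
  [ 0.2720   0.3190   0.0790   0.4785]
det(I−A) = Σ_j (I−A)_1j·C_1j = (0.85)(0.3140) + (0.00)(0.3000) + (-0.10)(0.0760) + (-0.10)(0.2720) = 0.2321
(I − A)⁻¹ = adj(I−A) / det(I−A) ≈
  [   1.3529     0.1896     0.1723     0.2844]
  [   1.2925     2.2512     0.2283     0.8768]
  [   0.3274     0.2370     1.1245     0.3555]
  [   1.1719     1.3744     0.3404     2.0616]
x = (I − A)⁻¹ d = adj(I−A)·d / det(I−A), with det(I−A) = 0.2321:
  x_1 = (0.3140·740 + 0.0440·460 + 0.0400·540 + 0.0660·640) / 0.2321 = 316.44 / 0.2321 ≈ 1363.4
  x_2 = (0.3000·740 + 0.5225·460 + 0.0530·540 + 0.2035·640) / 0.2321 = 621.21 / 0.2321 ≈ 2676.5
  x_3 = (0.0760·740 + 0.0550·460 + 0.2610·540 + 0.0825·640) / 0.2321 = 275.28 / 0.2321 ≈ 1186.0
  x_4 = (0.2720·740 + 0.3190·460 + 0.0790·540 + 0.4785·640) / 0.2321 = 696.92 / 0.2321 ≈ 3002.7

x_4 = 3002.7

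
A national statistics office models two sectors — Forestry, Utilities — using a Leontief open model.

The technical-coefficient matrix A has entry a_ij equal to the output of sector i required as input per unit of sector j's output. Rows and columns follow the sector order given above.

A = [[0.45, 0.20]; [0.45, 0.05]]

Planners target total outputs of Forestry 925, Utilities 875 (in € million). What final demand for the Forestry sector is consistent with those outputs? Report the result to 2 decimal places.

I − A =
  [   0.55    -0.20]
  [  -0.45     0.95]
d = (I − A) x:
  d_F = (+0.55)·925 + (-0.20)·875 = 333.75
  d_U = (-0.45)·925 + (+0.95)·875 = 415.00

d_F = 333.75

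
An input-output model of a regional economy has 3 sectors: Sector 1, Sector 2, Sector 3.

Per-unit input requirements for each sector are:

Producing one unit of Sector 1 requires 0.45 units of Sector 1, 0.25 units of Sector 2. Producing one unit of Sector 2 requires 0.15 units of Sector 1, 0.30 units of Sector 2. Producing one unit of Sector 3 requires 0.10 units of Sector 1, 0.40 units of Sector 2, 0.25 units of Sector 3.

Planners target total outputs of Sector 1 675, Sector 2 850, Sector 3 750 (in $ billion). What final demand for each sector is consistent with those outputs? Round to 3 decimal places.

I − A =
  [   0.55    -0.15    -0.10]
  [  -0.25     0.70    -0.40]
  [   0.00     0.00     0.75]
d = (I − A) x:
  d_1 = (+0.55)·675 + (-0.15)·850 + (-0.10)·750 = 168.750
  d_2 = (-0.25)·675 + (+0.70)·850 + (-0.40)·750 = 126.250
  d_3 = (+0.00)·675 + (+0.00)·850 + (+0.75)·750 = 562.500

d_1 = 168.750, d_2 = 126.250, d_3 = 562.500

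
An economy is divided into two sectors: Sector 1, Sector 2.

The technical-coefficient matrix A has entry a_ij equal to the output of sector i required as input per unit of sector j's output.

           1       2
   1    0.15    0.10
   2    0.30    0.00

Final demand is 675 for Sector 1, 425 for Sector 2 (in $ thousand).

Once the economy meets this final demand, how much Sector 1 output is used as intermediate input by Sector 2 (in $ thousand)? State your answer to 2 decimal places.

z_12 = 68.75

I − A =
  [   0.85    -0.10]
  [  -0.30     1.00]
det(I−A) = (0.85)(1.00) − (-0.10)(-0.30) = 0.8200
adj(I−A) = [[1.00, 0.10], [0.30, 0.85]]
(I − A)⁻¹ = adj(I−A) / det(I−A) ≈
  [   1.2195     0.1220]
  [   0.3659     1.0366]
First solve x = (I − A)⁻¹ d = adj(I−A)·d / det(I−A); in particular x_2 = (0.30·675 + 0.85·425) / 0.8200 = 563.75 / 0.8200 = 687.5000.
Intermediate flow from 1 to 2: z_12 = a_12 · x_2 = 0.10 × 563.75 / 0.8200 = 56.375 / 0.8200 = 68.75.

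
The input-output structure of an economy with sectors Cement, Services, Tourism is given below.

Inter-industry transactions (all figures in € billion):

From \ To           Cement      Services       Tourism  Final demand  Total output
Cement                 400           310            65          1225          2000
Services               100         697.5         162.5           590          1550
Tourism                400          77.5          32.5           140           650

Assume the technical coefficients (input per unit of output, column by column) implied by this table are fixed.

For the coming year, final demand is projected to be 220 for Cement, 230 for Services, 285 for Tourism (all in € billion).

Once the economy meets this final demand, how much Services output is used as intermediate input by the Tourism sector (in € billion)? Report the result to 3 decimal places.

Technical coefficients a_ij = z_ij / X_j:
  a_CC = 400/2000 = 0.20, a_SC = 100/2000 = 0.05, a_TC = 400/2000 = 0.20
  a_CS = 310/1550 = 0.20, a_SS = 697.5/1550 = 0.45, a_TS = 77.5/1550 = 0.05
  a_CT = 65/650 = 0.10, a_ST = 162.5/650 = 0.25, a_TT = 32.5/650 = 0.05
I − A =
  [   0.80    -0.20    -0.10]
  [  -0.05     0.55    -0.25]
  [  -0.20    -0.05     0.95]
Cofactors of I−A, C_ij = (−1)^(i+j)·(minor ij) (rows/columns in the sector order above):
  C_11 = (0.55)(0.95) − (-0.25)(-0.05) = 0.5100
  C_12 = −[(-0.05)(0.95) − (-0.25)(-0.20)] = 0.0975
  C_13 = (-0.05)(-0.05) − (0.55)(-0.20) = 0.1125
  C_21 = −[(-0.20)(0.95) − (-0.10)(-0.05)] = 0.1950
  C_22 = (0.80)(0.95) − (-0.10)(-0.20) = 0.7400
  C_23 = −[(0.80)(-0.05) − (-0.20)(-0.20)] = 0.0800
  C_31 = (-0.20)(-0.25) − (-0.10)(0.55) = 0.1050
  C_32 = −[(0.80)(-0.25) − (-0.10)(-0.05)] = 0.2050
  C_33 = (0.80)(0.55) − (-0.20)(-0.05) = 0.4300
det(I−A) = Σ_j (I−A)_1j·C_1j = (0.80)(0.5100) + (-0.20)(0.0975) + (-0.10)(0.1125) = 0.37725
adj(I−A) = Cᵀ =
  [ 0.5100   0.1950   0.1050]
  [ 0.0975   0.7400   0.2050]
  [ 0.1125   0.0800   0.4300]
(I − A)⁻¹ = adj(I−A) / det(I−A) ≈
  [   1.3519     0.5169     0.2783]
  [   0.2584     1.9616     0.5434]
  [   0.2982     0.2121     1.1398]
First solve x = (I − A)⁻¹ d = adj(I−A)·d / det(I−A); in particular x_T = (0.1125·220 + 0.0800·230 + 0.4300·285) / 0.37725 = 165.70 / 0.37725 ≈ 439.23128.
Intermediate flow from S to T: z_ST = a_ST · x_T = 0.25 × 165.70 / 0.37725 = 41.425 / 0.37725 ≈ 109.808.

z_ST = 109.808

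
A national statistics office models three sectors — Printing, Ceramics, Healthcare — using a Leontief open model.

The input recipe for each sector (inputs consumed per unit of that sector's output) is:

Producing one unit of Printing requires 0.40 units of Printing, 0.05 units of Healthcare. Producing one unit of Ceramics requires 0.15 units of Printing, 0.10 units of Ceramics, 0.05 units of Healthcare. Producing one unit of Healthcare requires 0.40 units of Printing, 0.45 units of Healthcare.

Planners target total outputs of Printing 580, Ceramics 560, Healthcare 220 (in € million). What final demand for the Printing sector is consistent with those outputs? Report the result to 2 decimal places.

d_1 = 176.00

I − A =
  [   0.60    -0.15    -0.40]
  [   0.00     0.90     0.00]
  [  -0.05    -0.05     0.55]
d = (I − A) x:
  d_1 = (+0.60)·580 + (-0.15)·560 + (-0.40)·220 = 176.00
  d_2 = (+0.00)·580 + (+0.90)·560 + (+0.00)·220 = 504.00
  d_3 = (-0.05)·580 + (-0.05)·560 + (+0.55)·220 = 64.00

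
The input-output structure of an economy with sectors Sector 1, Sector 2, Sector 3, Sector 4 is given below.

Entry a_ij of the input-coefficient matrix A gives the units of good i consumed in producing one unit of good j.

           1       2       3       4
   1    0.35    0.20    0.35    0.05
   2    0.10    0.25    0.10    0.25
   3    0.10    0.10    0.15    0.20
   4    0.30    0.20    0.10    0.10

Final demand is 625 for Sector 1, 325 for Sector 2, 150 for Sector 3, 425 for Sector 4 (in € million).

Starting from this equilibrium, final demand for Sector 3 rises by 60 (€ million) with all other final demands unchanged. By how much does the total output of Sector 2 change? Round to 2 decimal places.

Δx_2 = 33.05

I − A =
  [   0.65    -0.20    -0.35    -0.05]
  [  -0.10     0.75    -0.10    -0.25]
  [  -0.10    -0.10     0.85    -0.20]
  [  -0.30    -0.20    -0.10     0.90]
Compute the cofactors C_ij = (−1)^(i+j)·(3×3 minor ij) of I−A; the adjugate is their transpose:
adj(I−A) = Cᵀ =
  [ 0.500750   0.203500   0.246500   0.139125]
  [ 0.155750   0.418500   0.131500   0.154125]
  [ 0.128000   0.114000   0.361000   0.119000]
  [ 0.215750   0.173500   0.151500   0.359125]
det(I−A) = Σ_j (I−A)_1j·C_1j = (0.65)(0.500750) + (-0.20)(0.155750) + (-0.35)(0.128000) + (-0.05)(0.215750) = 0.23875
(I − A)⁻¹ = adj(I−A) / det(I−A) ≈
  [   2.0974     0.8524     1.0325     0.5827]
  [   0.6524     1.7529     0.5508     0.6455]
  [   0.5361     0.4775     1.5120     0.4984]
  [   0.9037     0.7267     0.6346     1.5042]
Δx = (I − A)⁻¹ Δd with Δd having +60 in the Sector 3 component and 0 elsewhere.
So Δx_2 = L_23 · (+60), where L_23 = adj(I−A)_23 / det(I−A) = 0.131500 / 0.23875.
Δx_2 = 0.131500 × (+60) / 0.23875 = 7.89 / 0.23875 ≈ 33.05.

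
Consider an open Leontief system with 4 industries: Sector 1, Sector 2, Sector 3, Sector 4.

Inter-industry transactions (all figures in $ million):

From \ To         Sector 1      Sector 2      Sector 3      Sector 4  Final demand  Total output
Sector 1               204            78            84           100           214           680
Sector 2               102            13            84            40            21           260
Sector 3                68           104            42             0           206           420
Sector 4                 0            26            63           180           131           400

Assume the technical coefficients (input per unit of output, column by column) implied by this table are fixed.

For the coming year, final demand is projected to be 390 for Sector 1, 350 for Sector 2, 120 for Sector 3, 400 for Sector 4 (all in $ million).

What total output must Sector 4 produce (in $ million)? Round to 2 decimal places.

x_4 = 1070.65

Technical coefficients a_ij = z_ij / X_j:
  a_11 = 204/680 = 0.30, a_21 = 102/680 = 0.15, a_31 = 68/680 = 0.10, a_41 = 0/680 = 0.00
  a_12 = 78/260 = 0.30, a_22 = 13/260 = 0.05, a_32 = 104/260 = 0.40, a_42 = 26/260 = 0.10
  a_13 = 84/420 = 0.20, a_23 = 84/420 = 0.20, a_33 = 42/420 = 0.10, a_43 = 63/420 = 0.15
  a_14 = 100/400 = 0.25, a_24 = 40/400 = 0.10, a_34 = 0/400 = 0.00, a_44 = 180/400 = 0.45
I − A =
  [   0.70    -0.30    -0.20    -0.25]
  [  -0.15     0.95    -0.20    -0.10]
  [  -0.10    -0.40     0.90     0.00]
  [   0.00    -0.10    -0.15     0.55]
Compute the cofactors C_ij = (−1)^(i+j)·(3×3 minor ij) of I−A; the adjugate is their transpose:
adj(I−A) = Cᵀ =
  [ 0.411250   0.230000   0.180625   0.228750]
  [ 0.086750   0.331750   0.109625   0.099750]
  [ 0.084250   0.173000   0.330250   0.069750]
  [ 0.038750   0.107500   0.110000   0.465000]
det(I−A) = Σ_j (I−A)_1j·C_1j = (0.70)(0.411250) + (-0.30)(0.086750) + (-0.20)(0.084250) + (-0.25)(0.038750) = 0.2353125
(I − A)⁻¹ = adj(I−A) / det(I−A) ≈
  [   1.7477     0.9774     0.7676     0.9721]
  [   0.3687     1.4098     0.4659     0.4239]
  [   0.3580     0.7352     1.4035     0.2964]
  [   0.1647     0.4568     0.4675     1.9761]
x = (I − A)⁻¹ d = adj(I−A)·d / det(I−A), with det(I−A) = 0.2353125:
  x_1 = (0.411250·390 + 0.230000·350 + 0.180625·120 + 0.228750·400) / 0.2353125 = 354.0625 / 0.2353125 ≈ 1504.65
  x_2 = (0.086750·390 + 0.331750·350 + 0.109625·120 + 0.099750·400) / 0.2353125 = 203.00 / 0.2353125 ≈ 862.68
  x_3 = (0.084250·390 + 0.173000·350 + 0.330250·120 + 0.069750·400) / 0.2353125 = 160.9375 / 0.2353125 ≈ 683.93
  x_4 = (0.038750·390 + 0.107500·350 + 0.110000·120 + 0.465000·400) / 0.2353125 = 251.9375 / 0.2353125 ≈ 1070.65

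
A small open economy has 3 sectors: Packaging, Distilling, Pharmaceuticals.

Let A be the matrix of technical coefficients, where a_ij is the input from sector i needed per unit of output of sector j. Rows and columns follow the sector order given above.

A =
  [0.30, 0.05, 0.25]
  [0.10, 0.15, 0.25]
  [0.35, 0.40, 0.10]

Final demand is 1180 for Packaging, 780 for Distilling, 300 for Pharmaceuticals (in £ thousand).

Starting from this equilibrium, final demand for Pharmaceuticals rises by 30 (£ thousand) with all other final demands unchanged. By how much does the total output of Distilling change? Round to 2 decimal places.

I − A =
  [   0.70    -0.05    -0.25]
  [  -0.10     0.85    -0.25]
  [  -0.35    -0.40     0.90]
Cofactors of I−A, C_ij = (−1)^(i+j)·(minor ij) (rows/columns in the sector order above):
  C_11 = (0.85)(0.90) − (-0.25)(-0.40) = 0.6650
  C_12 = −[(-0.10)(0.90) − (-0.25)(-0.35)] = 0.1775
  C_13 = (-0.10)(-0.40) − (0.85)(-0.35) = 0.3375
  C_21 = −[(-0.05)(0.90) − (-0.25)(-0.40)] = 0.1450
  C_22 = (0.70)(0.90) − (-0.25)(-0.35) = 0.5425
  C_23 = −[(0.70)(-0.40) − (-0.05)(-0.35)] = 0.2975
  C_31 = (-0.05)(-0.25) − (-0.25)(0.85) = 0.2250
  C_32 = −[(0.70)(-0.25) − (-0.25)(-0.10)] = 0.2000
  C_33 = (0.70)(0.85) − (-0.05)(-0.10) = 0.5900
det(I−A) = Σ_j (I−A)_1j·C_1j = (0.70)(0.6650) + (-0.05)(0.1775) + (-0.25)(0.3375) = 0.37225
adj(I−A) = Cᵀ =
  [ 0.6650   0.1450   0.2250]
  [ 0.1775   0.5425   0.2000]
  [ 0.3375   0.2975   0.5900]
(I − A)⁻¹ = adj(I−A) / det(I−A) ≈
  [   1.7864     0.3895     0.6044]
  [   0.4768     1.4574     0.5373]
  [   0.9066     0.7992     1.5850]
Δx = (I − A)⁻¹ Δd with Δd having +30 in the Pharmaceuticals component and 0 elsewhere.
So Δx_2 = L_23 · (+30), where L_23 = adj(I−A)_23 / det(I−A) = 0.2000 / 0.37225.
Δx_2 = 0.2000 × (+30) / 0.37225 = 6.00 / 0.37225 ≈ 16.12.

Δx_2 = 16.12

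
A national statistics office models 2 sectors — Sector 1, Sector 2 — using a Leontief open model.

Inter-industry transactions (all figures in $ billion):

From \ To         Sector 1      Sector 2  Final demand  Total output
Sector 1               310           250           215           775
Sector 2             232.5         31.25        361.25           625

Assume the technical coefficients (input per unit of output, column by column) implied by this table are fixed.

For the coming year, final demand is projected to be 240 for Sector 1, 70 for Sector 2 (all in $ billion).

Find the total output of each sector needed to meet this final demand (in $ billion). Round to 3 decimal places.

x_1 = 568.889, x_2 = 253.333

Technical coefficients a_ij = z_ij / X_j:
  a_11 = 310/775 = 0.40, a_21 = 232.5/775 = 0.30
  a_12 = 250/625 = 0.40, a_22 = 31.25/625 = 0.05
I − A =
  [   0.60    -0.40]
  [  -0.30     0.95]
det(I−A) = (0.60)(0.95) − (-0.40)(-0.30) = 0.4500
adj(I−A) = [[0.95, 0.40], [0.30, 0.60]]
(I − A)⁻¹ = adj(I−A) / det(I−A) ≈
  [   2.1111     0.8889]
  [   0.6667     1.3333]
x = (I − A)⁻¹ d = adj(I−A)·d / det(I−A), with det(I−A) = 0.4500:
  x_1 = (0.95·240 + 0.40·70) / 0.4500 = 256.00 / 0.4500 ≈ 568.889
  x_2 = (0.30·240 + 0.60·70) / 0.4500 = 114.00 / 0.4500 ≈ 253.333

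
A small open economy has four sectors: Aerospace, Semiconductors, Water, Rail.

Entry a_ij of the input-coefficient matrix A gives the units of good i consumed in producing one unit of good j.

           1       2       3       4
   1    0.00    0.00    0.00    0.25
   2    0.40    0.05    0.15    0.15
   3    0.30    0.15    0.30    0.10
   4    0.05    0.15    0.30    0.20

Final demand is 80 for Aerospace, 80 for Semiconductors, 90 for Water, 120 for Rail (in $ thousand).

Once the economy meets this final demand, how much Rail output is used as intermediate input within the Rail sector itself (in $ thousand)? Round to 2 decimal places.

I − A =
  [   1.00     0.00     0.00    -0.25]
  [  -0.40     0.95    -0.15    -0.15]
  [  -0.30    -0.15     0.70    -0.10]
  [  -0.05    -0.15    -0.30     0.80]
Compute the cofactors C_ij = (−1)^(i+j)·(3×3 minor ij) of I−A; the adjugate is their transpose:
adj(I−A) = Cᵀ =
  [ 0.460750   0.037500   0.076875   0.160625]
  [ 0.267500   0.498750   0.193125   0.201250]
  [ 0.281125   0.144375   0.710625   0.203750]
  [ 0.184375   0.150000   0.307500   0.642500]
det(I−A) = Σ_j (I−A)_1j·C_1j = (1.00)(0.460750) + (0.00)(0.267500) + (0.00)(0.281125) + (-0.25)(0.184375) = 0.41465625
(I − A)⁻¹ = adj(I−A) / det(I−A) ≈
  [   1.1112     0.0904     0.1854     0.3874]
  [   0.6451     1.2028     0.4657     0.4853]
  [   0.6780     0.3482     1.7138     0.4914]
  [   0.4446     0.3617     0.7416     1.5495]
First solve x = (I − A)⁻¹ d = adj(I−A)·d / det(I−A); in particular x_4 = (0.184375·80 + 0.150000·80 + 0.307500·90 + 0.642500·120) / 0.41465625 = 131.525 / 0.41465625 ≈ 317.1904.
Intermediate flow from 4 to 4: z_44 = a_44 · x_4 = 0.20 × 131.525 / 0.41465625 = 26.305 / 0.41465625 ≈ 63.44.

z_44 = 63.44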